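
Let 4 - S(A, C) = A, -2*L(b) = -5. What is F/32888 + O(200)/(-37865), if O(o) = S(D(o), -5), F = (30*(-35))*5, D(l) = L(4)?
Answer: -99420291/622652060 ≈ -0.15967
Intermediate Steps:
L(b) = 5/2 (L(b) = -½*(-5) = 5/2)
D(l) = 5/2
S(A, C) = 4 - A
F = -5250 (F = -1050*5 = -5250)
O(o) = 3/2 (O(o) = 4 - 1*5/2 = 4 - 5/2 = 3/2)
F/32888 + O(200)/(-37865) = -5250/32888 + (3/2)/(-37865) = -5250*1/32888 + (3/2)*(-1/37865) = -2625/16444 - 3/75730 = -99420291/622652060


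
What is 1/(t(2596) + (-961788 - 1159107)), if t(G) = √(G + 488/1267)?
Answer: -179144931/379947588213937 - 2*√1041987135/5699213823209055 ≈ -4.7151e-7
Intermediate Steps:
t(G) = √(488/1267 + G) (t(G) = √(G + 488*(1/1267)) = √(G + 488/1267) = √(488/1267 + G))
1/(t(2596) + (-961788 - 1159107)) = 1/(√(618296 + 1605289*2596)/1267 + (-961788 - 1159107)) = 1/(√(618296 + 4167330244)/1267 - 2120895) = 1/(√4167948540/1267 - 2120895) = 1/((2*√1041987135)/1267 - 2120895) = 1/(2*√1041987135/1267 - 2120895) = 1/(-2120895 + 2*√1041987135/1267)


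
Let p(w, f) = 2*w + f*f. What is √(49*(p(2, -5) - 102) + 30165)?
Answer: 34*√23 ≈ 163.06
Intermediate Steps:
p(w, f) = f² + 2*w (p(w, f) = 2*w + f² = f² + 2*w)
√(49*(p(2, -5) - 102) + 30165) = √(49*(((-5)² + 2*2) - 102) + 30165) = √(49*((25 + 4) - 102) + 30165) = √(49*(29 - 102) + 30165) = √(49*(-73) + 30165) = √(-3577 + 30165) = √26588 = 34*√23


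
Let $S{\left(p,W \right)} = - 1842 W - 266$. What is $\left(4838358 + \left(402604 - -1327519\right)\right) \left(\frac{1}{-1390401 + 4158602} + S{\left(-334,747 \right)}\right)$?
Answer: $- \frac{25024000815763930959}{2768201} \approx -9.0398 \cdot 10^{12}$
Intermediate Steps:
$S{\left(p,W \right)} = -266 - 1842 W$
$\left(4838358 + \left(402604 - -1327519\right)\right) \left(\frac{1}{-1390401 + 4158602} + S{\left(-334,747 \right)}\right) = \left(4838358 + \left(402604 - -1327519\right)\right) \left(\frac{1}{-1390401 + 4158602} - 1376240\right) = \left(4838358 + \left(402604 + 1327519\right)\right) \left(\frac{1}{2768201} - 1376240\right) = \left(4838358 + 1730123\right) \left(\frac{1}{2768201} - 1376240\right) = 6568481 \left(- \frac{3809708944239}{2768201}\right) = - \frac{25024000815763930959}{2768201}$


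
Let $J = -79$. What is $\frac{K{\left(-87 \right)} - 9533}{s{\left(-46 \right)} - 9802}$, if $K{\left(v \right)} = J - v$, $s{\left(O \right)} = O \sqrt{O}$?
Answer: $\frac{9336405}{9617654} - \frac{43815 i \sqrt{46}}{9617654} \approx 0.97076 - 0.030898 i$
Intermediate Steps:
$s{\left(O \right)} = O^{\frac{3}{2}}$
$K{\left(v \right)} = -79 - v$
$\frac{K{\left(-87 \right)} - 9533}{s{\left(-46 \right)} - 9802} = \frac{\left(-79 - -87\right) - 9533}{\left(-46\right)^{\frac{3}{2}} - 9802} = \frac{\left(-79 + 87\right) - 9533}{- 46 i \sqrt{46} - 9802} = \frac{8 - 9533}{-9802 - 46 i \sqrt{46}} = - \frac{9525}{-9802 - 46 i \sqrt{46}}$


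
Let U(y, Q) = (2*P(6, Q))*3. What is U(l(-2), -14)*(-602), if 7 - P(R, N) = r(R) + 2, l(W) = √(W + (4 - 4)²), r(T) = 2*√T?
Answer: -18060 + 7224*√6 ≈ -364.89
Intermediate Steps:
l(W) = √W (l(W) = √(W + 0²) = √(W + 0) = √W)
P(R, N) = 5 - 2*√R (P(R, N) = 7 - (2*√R + 2) = 7 - (2 + 2*√R) = 7 + (-2 - 2*√R) = 5 - 2*√R)
U(y, Q) = 30 - 12*√6 (U(y, Q) = (2*(5 - 2*√6))*3 = (10 - 4*√6)*3 = 30 - 12*√6)
U(l(-2), -14)*(-602) = (30 - 12*√6)*(-602) = -18060 + 7224*√6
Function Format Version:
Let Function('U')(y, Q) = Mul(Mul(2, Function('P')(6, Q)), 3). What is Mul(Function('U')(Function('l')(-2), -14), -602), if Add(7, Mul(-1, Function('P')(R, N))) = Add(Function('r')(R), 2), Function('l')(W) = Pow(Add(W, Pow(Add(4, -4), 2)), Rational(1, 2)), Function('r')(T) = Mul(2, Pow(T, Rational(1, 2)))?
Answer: Add(-18060, Mul(7224, Pow(6, Rational(1, 2)))) ≈ -364.89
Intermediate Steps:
Function('l')(W) = Pow(W, Rational(1, 2)) (Function('l')(W) = Pow(Add(W, Pow(0, 2)), Rational(1, 2)) = Pow(Add(W, 0), Rational(1, 2)) = Pow(W, Rational(1, 2)))
Function('P')(R, N) = Add(5, Mul(-2, Pow(R, Rational(1, 2)))) (Function('P')(R, N) = Add(7, Mul(-1, Add(Mul(2, Pow(R, Rational(1, 2))), 2))) = Add(7, Mul(-1, Add(2, Mul(2, Pow(R, Rational(1, 2)))))) = Add(7, Add(-2, Mul(-2, Pow(R, Rational(1, 2))))) = Add(5, Mul(-2, Pow(R, Rational(1, 2)))))
Function('U')(y, Q) = Add(30, Mul(-12, Pow(6, Rational(1, 2)))) (Function('U')(y, Q) = Mul(Mul(2, Add(5, Mul(-2, Pow(6, Rational(1, 2))))), 3) = Mul(Add(10, Mul(-4, Pow(6, Rational(1, 2)))), 3) = Add(30, Mul(-12, Pow(6, Rational(1, 2)))))
Mul(Function('U')(Function('l')(-2), -14), -602) = Mul(Add(30, Mul(-12, Pow(6, Rational(1, 2)))), -602) = Add(-18060, Mul(7224, Pow(6, Rational(1, 2))))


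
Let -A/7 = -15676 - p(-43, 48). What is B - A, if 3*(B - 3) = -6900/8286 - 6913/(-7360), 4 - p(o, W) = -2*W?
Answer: -1122417663689/10164160 ≈ -1.1043e+5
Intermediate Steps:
p(o, W) = 4 + 2*W (p(o, W) = 4 - (-2)*W = 4 + 2*W)
A = 110432 (A = -7*(-15676 - (4 + 2*48)) = -7*(-15676 - (4 + 96)) = -7*(-15676 - 1*100) = -7*(-15676 - 100) = -7*(-15776) = 110432)
B = 30853431/10164160 (B = 3 + (-6900/8286 - 6913/(-7360))/3 = 3 + (-6900*1/8286 - 6913*(-1/7360))/3 = 3 + (-1150/1381 + 6913/7360)/3 = 3 + (⅓)*(1082853/10164160) = 3 + 360951/10164160 = 30853431/10164160 ≈ 3.0355)
B - A = 30853431/10164160 - 1*110432 = 30853431/10164160 - 110432 = -1122417663689/10164160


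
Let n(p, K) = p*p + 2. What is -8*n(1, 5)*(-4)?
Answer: 96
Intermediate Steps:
n(p, K) = 2 + p² (n(p, K) = p² + 2 = 2 + p²)
-8*n(1, 5)*(-4) = -8*(2 + 1²)*(-4) = -8*(2 + 1)*(-4) = -8*3*(-4) = -24*(-4) = 96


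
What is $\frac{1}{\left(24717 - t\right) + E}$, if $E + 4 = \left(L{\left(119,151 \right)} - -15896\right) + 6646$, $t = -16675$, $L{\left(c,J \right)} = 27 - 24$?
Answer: $\frac{1}{63933} \approx 1.5641 \cdot 10^{-5}$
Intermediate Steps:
$L{\left(c,J \right)} = 3$
$E = 22541$ ($E = -4 + \left(\left(3 - -15896\right) + 6646\right) = -4 + \left(\left(3 + 15896\right) + 6646\right) = -4 + \left(15899 + 6646\right) = -4 + 22545 = 22541$)
$\frac{1}{\left(24717 - t\right) + E} = \frac{1}{\left(24717 - -16675\right) + 22541} = \frac{1}{\left(24717 + 16675\right) + 22541} = \frac{1}{41392 + 22541} = \frac{1}{63933}$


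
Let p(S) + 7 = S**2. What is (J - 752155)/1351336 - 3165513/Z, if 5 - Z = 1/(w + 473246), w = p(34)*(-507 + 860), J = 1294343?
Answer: -78320821368861229/123709574373 ≈ -6.3310e+5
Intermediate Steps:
p(S) = -7 + S**2
w = 405597 (w = (-7 + 34**2)*(-507 + 860) = (-7 + 1156)*353 = 1149*353 = 405597)
Z = 4394214/878843 (Z = 5 - 1/(405597 + 473246) = 5 - 1/878843 = 4394214/878843 ≈ 5.0000)
(J - 752155)/1351336 - 3165513/Z = (1294343 - 752155)/1351336 - 3165513/4394214/878843 = 542188*(1/1351336) - 3165513*878843/4394214 = 135547/337834 - 927329647153/1464738 = -78320821368861229/123709574373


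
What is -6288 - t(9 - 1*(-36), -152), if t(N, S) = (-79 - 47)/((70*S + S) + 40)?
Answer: -1609731/256 ≈ -6288.0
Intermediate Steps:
t(N, S) = -126/(40 + 71*S) (t(N, S) = -126/(71*S + 40) = -126/(40 + 71*S))
-6288 - t(9 - 1*(-36), -152) = -6288 - (-126)/(40 + 71*(-152)) = -6288 - (-126)/(40 - 10792) = -6288 - (-126)/(-10752) = -6288 - (-126)*(-1)/10752 = -6288 - 1*3/256 = -6288 - 3/256 = -1609731/256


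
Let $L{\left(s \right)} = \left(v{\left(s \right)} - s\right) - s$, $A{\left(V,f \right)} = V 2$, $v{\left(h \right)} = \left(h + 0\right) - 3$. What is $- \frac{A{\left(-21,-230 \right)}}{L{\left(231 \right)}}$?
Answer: $- \frac{7}{39} \approx -0.17949$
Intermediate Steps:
$v{\left(h \right)} = -3 + h$ ($v{\left(h \right)} = h - 3 = -3 + h$)
$A{\left(V,f \right)} = 2 V$
$L{\left(s \right)} = -3 - s$ ($L{\left(s \right)} = \left(\left(-3 + s\right) - s\right) - s = -3 - s$)
$- \frac{A{\left(-21,-230 \right)}}{L{\left(231 \right)}} = - \frac{2 \left(-21\right)}{-3 - 231} = - \frac{-42}{-3 - 231} = - \frac{-42}{-234} = - \frac{\left(-42\right) \left(-1\right)}{234} = \left(-1\right) \frac{7}{39} = - \frac{7}{39}$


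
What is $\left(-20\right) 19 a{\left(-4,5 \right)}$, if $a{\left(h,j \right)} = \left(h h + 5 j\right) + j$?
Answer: $-17480$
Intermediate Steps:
$a{\left(h,j \right)} = h^{2} + 6 j$ ($a{\left(h,j \right)} = \left(h^{2} + 5 j\right) + j = h^{2} + 6 j$)
$\left(-20\right) 19 a{\left(-4,5 \right)} = \left(-20\right) 19 \left(\left(-4\right)^{2} + 6 \cdot 5\right) = - 380 \left(16 + 30\right) = \left(-380\right) 46 = -17480$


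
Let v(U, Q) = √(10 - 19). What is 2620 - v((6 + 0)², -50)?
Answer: 2620 - 3*I ≈ 2620.0 - 3.0*I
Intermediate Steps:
v(U, Q) = 3*I (v(U, Q) = √(-9) = 3*I)
2620 - v((6 + 0)², -50) = 2620 - 3*I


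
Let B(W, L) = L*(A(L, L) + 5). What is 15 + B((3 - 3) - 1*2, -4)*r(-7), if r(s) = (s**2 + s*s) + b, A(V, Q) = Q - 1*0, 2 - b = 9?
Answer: -349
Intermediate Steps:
b = -7 (b = 2 - 1*9 = 2 - 9 = -7)
A(V, Q) = Q (A(V, Q) = Q + 0 = Q)
B(W, L) = L*(5 + L) (B(W, L) = L*(L + 5) = L*(5 + L))
r(s) = -7 + 2*s**2 (r(s) = (s**2 + s*s) - 7 = (s**2 + s**2) - 7 = 2*s**2 - 7 = -7 + 2*s**2)
15 + B((3 - 3) - 1*2, -4)*r(-7) = 15 + (-4*(5 - 4))*(-7 + 2*(-7)**2) = 15 + (-4*1)*(-7 + 2*49) = 15 - 4*(-7 + 98) = 15 - 4*91 = 15 - 364 = -349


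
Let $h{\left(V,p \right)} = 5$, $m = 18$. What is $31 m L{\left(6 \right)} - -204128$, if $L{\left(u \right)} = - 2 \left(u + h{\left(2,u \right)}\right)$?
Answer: $191852$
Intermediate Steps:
$L{\left(u \right)} = -10 - 2 u$ ($L{\left(u \right)} = - 2 \left(u + 5\right) = - 2 \left(5 + u\right) = -10 - 2 u$)
$31 m L{\left(6 \right)} - -204128 = 31 \cdot 18 \left(-10 - 12\right) - -204128 = 558 \left(-10 - 12\right) + 204128 = 558 \left(-22\right) + 204128 = -12276 + 204128 = 191852$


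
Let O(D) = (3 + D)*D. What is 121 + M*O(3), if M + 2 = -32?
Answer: -491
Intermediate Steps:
M = -34 (M = -2 - 32 = -34)
O(D) = D*(3 + D)
121 + M*O(3) = 121 - 102*(3 + 3) = 121 - 102*6 = 121 - 34*18 = 121 - 612 = -491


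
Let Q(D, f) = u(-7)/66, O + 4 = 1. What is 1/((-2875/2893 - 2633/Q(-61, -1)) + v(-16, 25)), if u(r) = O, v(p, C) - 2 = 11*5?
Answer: 2893/167741944 ≈ 1.7247e-5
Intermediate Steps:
O = -3 (O = -4 + 1 = -3)
v(p, C) = 57 (v(p, C) = 2 + 11*5 = 2 + 55 = 57)
u(r) = -3
Q(D, f) = -1/22 (Q(D, f) = -3/66 = -3*1/66 = -1/22)
1/((-2875/2893 - 2633/Q(-61, -1)) + v(-16, 25)) = 1/((-2875/2893 - 2633/(-1/22)) + 57) = 1/((-2875*1/2893 - 2633*(-22)) + 57) = 1/((-2875/2893 + 57926) + 57) = 1/(167577043/2893 + 57) = 1/(167741944/2893) = 2893/167741944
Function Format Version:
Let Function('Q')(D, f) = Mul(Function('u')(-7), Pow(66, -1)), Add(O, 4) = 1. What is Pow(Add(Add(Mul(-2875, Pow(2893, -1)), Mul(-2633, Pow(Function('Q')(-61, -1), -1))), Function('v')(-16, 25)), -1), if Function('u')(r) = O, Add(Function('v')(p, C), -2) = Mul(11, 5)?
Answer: Rational(2893, 167741944) ≈ 1.7247e-5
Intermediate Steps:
O = -3 (O = Add(-4, 1) = -3)
Function('v')(p, C) = 57 (Function('v')(p, C) = Add(2, Mul(11, 5)) = Add(2, 55) = 57)
Function('u')(r) = -3
Function('Q')(D, f) = Rational(-1, 22) (Function('Q')(D, f) = Mul(-3, Pow(66, -1)) = Mul(-3, Rational(1, 66)) = Rational(-1, 22))
Pow(Add(Add(Mul(-2875, Pow(2893, -1)), Mul(-2633, Pow(Function('Q')(-61, -1), -1))), Function('v')(-16, 25)), -1) = Pow(Add(Add(Mul(-2875, Pow(2893, -1)), Mul(-2633, Pow(Rational(-1, 22), -1))), 57), -1) = Pow(Add(Add(Mul(-2875, Rational(1, 2893)), Mul(-2633, -22)), 57), -1) = Pow(Add(Add(Rational(-2875, 2893), 57926), 57), -1) = Pow(Add(Rational(167577043, 2893), 57), -1) = Pow(Rational(167741944, 2893), -1) = Rational(2893, 167741944)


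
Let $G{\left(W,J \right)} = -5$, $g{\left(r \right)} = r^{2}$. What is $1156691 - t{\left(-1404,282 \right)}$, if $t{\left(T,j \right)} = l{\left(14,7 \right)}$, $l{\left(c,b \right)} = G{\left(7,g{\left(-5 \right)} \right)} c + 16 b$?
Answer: $1156649$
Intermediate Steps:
$l{\left(c,b \right)} = - 5 c + 16 b$
$t{\left(T,j \right)} = 42$ ($t{\left(T,j \right)} = \left(-5\right) 14 + 16 \cdot 7 = -70 + 112 = 42$)
$1156691 - t{\left(-1404,282 \right)} = 1156691 - 42 = 1156649$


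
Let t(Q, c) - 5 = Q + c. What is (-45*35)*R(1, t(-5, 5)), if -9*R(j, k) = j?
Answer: 175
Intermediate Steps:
t(Q, c) = 5 + Q + c (t(Q, c) = 5 + (Q + c) = 5 + Q + c)
R(j, k) = -j/9
(-45*35)*R(1, t(-5, 5)) = (-45*35)*(-1/9*1) = -1575*(-1/9) = 175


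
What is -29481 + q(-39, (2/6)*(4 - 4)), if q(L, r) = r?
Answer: -29481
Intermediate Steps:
-29481 + q(-39, (2/6)*(4 - 4)) = -29481 + (2/6)*(4 - 4) = -29481 + (2*(1/6))*0 = -29481 + (1/3)*0 = -29481 + 0 = -29481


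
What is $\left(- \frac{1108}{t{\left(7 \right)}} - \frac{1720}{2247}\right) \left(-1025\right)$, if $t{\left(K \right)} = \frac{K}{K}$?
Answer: $\frac{2553680900}{2247} \approx 1.1365 \cdot 10^{6}$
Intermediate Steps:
$t{\left(K \right)} = 1$
$\left(- \frac{1108}{t{\left(7 \right)}} - \frac{1720}{2247}\right) \left(-1025\right) = \left(- \frac{1108}{1} - \frac{1720}{2247}\right) \left(-1025\right) = \left(\left(-1108\right) 1 - \frac{1720}{2247}\right) \left(-1025\right) = \left(-1108 - \frac{1720}{2247}\right) \left(-1025\right) = \left(- \frac{2491396}{2247}\right) \left(-1025\right) = \frac{2553680900}{2247}$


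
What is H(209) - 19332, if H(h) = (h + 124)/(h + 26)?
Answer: -4542687/235 ≈ -19331.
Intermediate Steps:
H(h) = (124 + h)/(26 + h)
H(209) - 19332 = (124 + 209)/(26 + 209) - 19332 = 333/235 - 19332 = -4542687/235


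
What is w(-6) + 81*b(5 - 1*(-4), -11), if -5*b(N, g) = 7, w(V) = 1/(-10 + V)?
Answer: -9077/80 ≈ -113.46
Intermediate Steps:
b(N, g) = -7/5 (b(N, g) = -⅕*7 = -7/5)
w(-6) + 81*b(5 - 1*(-4), -11) = 1/(-10 - 6) + 81*(-7/5) = 1/(-16) - 567/5 = -1/16 - 567/5 = -9077/80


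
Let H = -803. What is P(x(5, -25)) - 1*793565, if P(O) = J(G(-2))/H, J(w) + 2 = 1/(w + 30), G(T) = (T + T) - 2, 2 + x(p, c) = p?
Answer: -15293584633/19272 ≈ -7.9357e+5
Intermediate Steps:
x(p, c) = -2 + p
G(T) = -2 + 2*T (G(T) = 2*T - 2 = -2 + 2*T)
J(w) = -2 + 1/(30 + w) (J(w) = -2 + 1/(w + 30) = -2 + 1/(30 + w))
P(O) = 47/19272 (P(O) = ((-59 - 2*(-2 + 2*(-2)))/(30 + (-2 + 2*(-2))))/(-803) = ((-59 - 2*(-2 - 4))/(30 + (-2 - 4)))*(-1/803) = ((-59 - 2*(-6))/(30 - 6))*(-1/803) = ((-59 + 12)/24)*(-1/803) = ((1/24)*(-47))*(-1/803) = -47/24*(-1/803) = 47/19272)
P(x(5, -25)) - 1*793565 = 47/19272 - 1*793565 = 47/19272 - 793565 = -15293584633/19272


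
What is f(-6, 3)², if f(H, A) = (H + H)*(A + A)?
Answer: 5184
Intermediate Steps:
f(H, A) = 4*A*H (f(H, A) = (2*H)*(2*A) = 4*A*H)
f(-6, 3)² = (4*3*(-6))² = (-72)² = 5184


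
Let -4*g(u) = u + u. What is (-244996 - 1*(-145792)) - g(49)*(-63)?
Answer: -201495/2 ≈ -1.0075e+5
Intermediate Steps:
g(u) = -u/2 (g(u) = -(u + u)/4 = -u/2)
(-244996 - 1*(-145792)) - g(49)*(-63) = (-244996 - 1*(-145792)) - (-½*49)*(-63) = (-244996 + 145792) - (-49)*(-63)/2 = -99204 - 1*3087/2 = -99204 - 3087/2 = -201495/2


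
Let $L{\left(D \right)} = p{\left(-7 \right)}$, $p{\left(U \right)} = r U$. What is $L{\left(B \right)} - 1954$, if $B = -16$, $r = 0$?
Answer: $-1954$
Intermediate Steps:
$p{\left(U \right)} = 0$ ($p{\left(U \right)} = 0 U = 0$)
$L{\left(D \right)} = 0$
$L{\left(B \right)} - 1954 = 0 - 1954 = -1954$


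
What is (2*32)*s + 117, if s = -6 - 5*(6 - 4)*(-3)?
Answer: 1653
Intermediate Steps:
s = 24 (s = -6 - 5*2*(-3) = -6 - 10*(-3) = -6 + 30 = 24)
(2*32)*s + 117 = (2*32)*24 + 117 = 64*24 + 117 = 1536 + 117 = 1653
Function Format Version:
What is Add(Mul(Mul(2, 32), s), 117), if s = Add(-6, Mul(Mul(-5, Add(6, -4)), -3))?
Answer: 1653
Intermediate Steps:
s = 24 (s = Add(-6, Mul(Mul(-5, 2), -3)) = Add(-6, Mul(-10, -3)) = Add(-6, 30) = 24)
Add(Mul(Mul(2, 32), s), 117) = Add(Mul(Mul(2, 32), 24), 117) = Add(Mul(64, 24), 117) = Add(1536, 117) = 1653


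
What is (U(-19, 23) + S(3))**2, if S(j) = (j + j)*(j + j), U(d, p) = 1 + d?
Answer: 324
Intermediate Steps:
S(j) = 4*j**2 (S(j) = (2*j)*(2*j) = 4*j**2)
(U(-19, 23) + S(3))**2 = ((1 - 19) + 4*3**2)**2 = (-18 + 4*9)**2 = (-18 + 36)**2 = 18**2 = 324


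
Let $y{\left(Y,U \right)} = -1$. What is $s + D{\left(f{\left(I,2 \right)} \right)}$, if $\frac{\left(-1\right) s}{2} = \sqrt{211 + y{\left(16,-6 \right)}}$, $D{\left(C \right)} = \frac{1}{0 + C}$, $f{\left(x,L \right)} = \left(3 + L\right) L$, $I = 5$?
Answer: $\frac{1}{10} - 2 \sqrt{210} \approx -28.883$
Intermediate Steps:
$f{\left(x,L \right)} = L \left(3 + L\right)$
$D{\left(C \right)} = \frac{1}{C}$
$s = - 2 \sqrt{210}$ ($s = - 2 \sqrt{211 - 1} = - 2 \sqrt{210} \approx -28.983$)
$s + D{\left(f{\left(I,2 \right)} \right)} = - 2 \sqrt{210} + \frac{1}{2 \left(3 + 2\right)} = - 2 \sqrt{210} + \frac{1}{2 \cdot 5} = - 2 \sqrt{210} + \frac{1}{10} = \frac{1}{10} - 2 \sqrt{210}$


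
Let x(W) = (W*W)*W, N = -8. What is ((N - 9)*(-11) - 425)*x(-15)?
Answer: 803250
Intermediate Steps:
x(W) = W**3 (x(W) = W**2*W = W**3)
((N - 9)*(-11) - 425)*x(-15) = ((-8 - 9)*(-11) - 425)*(-15)**3 = (-17*(-11) - 425)*(-3375) = (187 - 425)*(-3375) = -238*(-3375) = 803250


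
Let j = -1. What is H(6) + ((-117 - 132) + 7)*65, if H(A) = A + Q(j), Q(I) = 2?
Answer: -15722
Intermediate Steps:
H(A) = 2 + A (H(A) = A + 2 = 2 + A)
H(6) + ((-117 - 132) + 7)*65 = (2 + 6) + ((-117 - 132) + 7)*65 = 8 + (-249 + 7)*65 = 8 - 242*65 = 8 - 15730 = -15722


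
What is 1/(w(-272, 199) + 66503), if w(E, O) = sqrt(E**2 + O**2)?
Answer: 66503/4422535424 - sqrt(113585)/4422535424 ≈ 1.4961e-5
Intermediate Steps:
1/(w(-272, 199) + 66503) = 1/(sqrt((-272)**2 + 199**2) + 66503) = 1/(sqrt(73984 + 39601) + 66503) = 1/(sqrt(113585) + 66503) = 1/(66503 + sqrt(113585))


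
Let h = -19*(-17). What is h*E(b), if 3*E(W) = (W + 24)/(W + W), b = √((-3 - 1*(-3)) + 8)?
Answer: 323/6 + 323*√2 ≈ 510.62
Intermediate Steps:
h = 323
b = 2*√2 (b = √((-3 + 3) + 8) = √(0 + 8) = √8 = 2*√2 ≈ 2.8284)
E(W) = (24 + W)/(6*W) (E(W) = ((W + 24)/(W + W))/3 = ((24 + W)/((2*W)))/3 = ((24 + W)*(1/(2*W)))/3 = ((24 + W)/(2*W))/3 = (24 + W)/(6*W))
h*E(b) = 323*((24 + 2*√2)/(6*((2*√2)))) = 323*((√2/4)*(24 + 2*√2)/6) = 323*(√2*(24 + 2*√2)/24) = 323*√2*(24 + 2*√2)/24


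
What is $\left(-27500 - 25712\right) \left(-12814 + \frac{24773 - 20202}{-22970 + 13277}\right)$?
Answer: $\frac{6609498331676}{9693} \approx 6.8188 \cdot 10^{8}$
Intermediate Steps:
$\left(-27500 - 25712\right) \left(-12814 + \frac{24773 - 20202}{-22970 + 13277}\right) = - 53212 \left(-12814 + \frac{4571}{-9693}\right) = - 53212 \left(-12814 + 4571 \left(- \frac{1}{9693}\right)\right) = - 53212 \left(-12814 - \frac{4571}{9693}\right) = \left(-53212\right) \left(- \frac{124210673}{9693}\right) = \frac{6609498331676}{9693}$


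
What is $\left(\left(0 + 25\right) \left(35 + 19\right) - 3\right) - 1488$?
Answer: $-141$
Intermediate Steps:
$\left(\left(0 + 25\right) \left(35 + 19\right) - 3\right) - 1488 = \left(25 \cdot 54 - 3\right) - 1488 = \left(1350 - 3\right) - 1488 = 1347 - 1488 = -141$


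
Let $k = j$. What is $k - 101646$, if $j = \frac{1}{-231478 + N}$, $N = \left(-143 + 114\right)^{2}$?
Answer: $- \frac{23443328503}{230637} \approx -1.0165 \cdot 10^{5}$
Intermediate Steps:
$N = 841$ ($N = \left(-29\right)^{2} = 841$)
$j = - \frac{1}{230637}$ ($j = \frac{1}{-231478 + 841} = \frac{1}{-230637} = - \frac{1}{230637} \approx -4.3358 \cdot 10^{-6}$)
$k = - \frac{1}{230637} \approx -4.3358 \cdot 10^{-6}$
$k - 101646 = - \frac{1}{230637} - 101646 = - \frac{23443328503}{230637}$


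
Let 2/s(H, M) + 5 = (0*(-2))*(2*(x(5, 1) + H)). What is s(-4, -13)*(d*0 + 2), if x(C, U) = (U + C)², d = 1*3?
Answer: -⅘ ≈ -0.80000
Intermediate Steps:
d = 3
x(C, U) = (C + U)²
s(H, M) = -⅖ (s(H, M) = 2/(-5 + (0*(-2))*(2*((5 + 1)² + H))) = 2/(-5 + 0*(2*(6² + H))) = 2/(-5 + 0*(2*(36 + H))) = 2/(-5 + 0*(72 + 2*H)) = 2/(-5 + 0) = 2/(-5) = 2*(-⅕) = -⅖)
s(-4, -13)*(d*0 + 2) = -2*(3*0 + 2)/5 = -2*(0 + 2)/5 = -⅖*2 = -⅘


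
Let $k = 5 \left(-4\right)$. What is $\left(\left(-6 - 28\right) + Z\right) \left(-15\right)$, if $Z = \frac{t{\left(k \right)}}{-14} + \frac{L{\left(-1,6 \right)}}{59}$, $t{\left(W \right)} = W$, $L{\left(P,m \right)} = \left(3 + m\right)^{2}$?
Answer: $\frac{193275}{413} \approx 467.98$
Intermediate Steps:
$k = -20$
$Z = \frac{1157}{413}$ ($Z = - \frac{20}{-14} + \frac{\left(3 + 6\right)^{2}}{59} = \left(-20\right) \left(- \frac{1}{14}\right) + 9^{2} \cdot \frac{1}{59} = \frac{10}{7} + 81 \cdot \frac{1}{59} = \frac{10}{7} + \frac{81}{59} = \frac{1157}{413} \approx 2.8015$)
$\left(\left(-6 - 28\right) + Z\right) \left(-15\right) = \left(\left(-6 - 28\right) + \frac{1157}{413}\right) \left(-15\right) = \left(-34 + \frac{1157}{413}\right) \left(-15\right) = \left(- \frac{12885}{413}\right) \left(-15\right) = \frac{193275}{413}$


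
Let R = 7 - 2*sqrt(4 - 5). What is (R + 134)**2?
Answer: 19877 - 564*I ≈ 19877.0 - 564.0*I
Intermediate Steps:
R = 7 - 2*I ≈ 7.0 - 2.0*I
(R + 134)**2 = ((7 - 2*I) + 134)**2 = (141 - 2*I)**2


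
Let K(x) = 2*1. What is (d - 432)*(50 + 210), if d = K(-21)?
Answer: -111800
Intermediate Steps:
K(x) = 2
d = 2
(d - 432)*(50 + 210) = (2 - 432)*(50 + 210) = -430*260 = -111800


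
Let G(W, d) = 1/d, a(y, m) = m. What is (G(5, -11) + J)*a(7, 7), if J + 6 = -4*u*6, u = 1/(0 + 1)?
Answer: -2317/11 ≈ -210.64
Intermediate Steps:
u = 1 (u = 1/1 = 1)
J = -30 (J = -6 - 4*1*6 = -6 - 4*6 = -6 - 24 = -30)
(G(5, -11) + J)*a(7, 7) = (1/(-11) - 30)*7 = (-1/11 - 30)*7 = -331/11*7 = -2317/11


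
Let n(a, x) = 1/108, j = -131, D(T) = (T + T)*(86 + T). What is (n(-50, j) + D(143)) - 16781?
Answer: 5261005/108 ≈ 48713.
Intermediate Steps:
D(T) = 2*T*(86 + T) (D(T) = (2*T)*(86 + T) = 2*T*(86 + T))
n(a, x) = 1/108
(n(-50, j) + D(143)) - 16781 = (1/108 + 2*143*(86 + 143)) - 16781 = (1/108 + 2*143*229) - 16781 = (1/108 + 65494) - 16781 = 7073353/108 - 16781 = 5261005/108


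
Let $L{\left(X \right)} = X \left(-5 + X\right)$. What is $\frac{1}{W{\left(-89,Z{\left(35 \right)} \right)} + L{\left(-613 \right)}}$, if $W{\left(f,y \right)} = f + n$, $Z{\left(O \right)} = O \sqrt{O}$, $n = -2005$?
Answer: $\frac{1}{376740} \approx 2.6543 \cdot 10^{-6}$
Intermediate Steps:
$Z{\left(O \right)} = O^{\frac{3}{2}}$
$W{\left(f,y \right)} = -2005 + f$ ($W{\left(f,y \right)} = f - 2005 = -2005 + f$)
$\frac{1}{W{\left(-89,Z{\left(35 \right)} \right)} + L{\left(-613 \right)}} = \frac{1}{\left(-2005 - 89\right) - 613 \left(-5 - 613\right)} = \frac{1}{-2094 - -378834} = \frac{1}{-2094 + 378834} = \frac{1}{376740}$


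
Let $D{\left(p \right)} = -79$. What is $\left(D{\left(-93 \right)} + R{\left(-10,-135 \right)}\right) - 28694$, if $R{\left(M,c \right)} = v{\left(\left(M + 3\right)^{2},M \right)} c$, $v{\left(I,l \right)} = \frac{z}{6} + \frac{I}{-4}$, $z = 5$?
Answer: $- \frac{108927}{4} \approx -27232.0$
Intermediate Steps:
$v{\left(I,l \right)} = \frac{5}{6} - \frac{I}{4}$ ($v{\left(I,l \right)} = \frac{5}{6} + \frac{I}{-4} = 5 \cdot \frac{1}{6} + I \left(- \frac{1}{4}\right) = \frac{5}{6} - \frac{I}{4}$)
$R{\left(M,c \right)} = c \left(\frac{5}{6} - \frac{\left(3 + M\right)^{2}}{4}\right)$ ($R{\left(M,c \right)} = \left(\frac{5}{6} - \frac{\left(M + 3\right)^{2}}{4}\right) c = \left(\frac{5}{6} - \frac{\left(3 + M\right)^{2}}{4}\right) c = c \left(\frac{5}{6} - \frac{\left(3 + M\right)^{2}}{4}\right)$)
$\left(D{\left(-93 \right)} + R{\left(-10,-135 \right)}\right) - 28694 = \left(-79 - - \frac{45 \left(-10 + 3 \left(3 - 10\right)^{2}\right)}{4}\right) - 28694 = \left(-79 - - \frac{45 \left(-10 + 3 \left(-7\right)^{2}\right)}{4}\right) - 28694 = \left(-79 - - \frac{45 \left(-10 + 3 \cdot 49\right)}{4}\right) - 28694 = \left(-79 - - \frac{45 \left(-10 + 147\right)}{4}\right) - 28694 = \left(-79 - \left(- \frac{45}{4}\right) 137\right) - 28694 = \left(-79 + \frac{6165}{4}\right) - 28694 = \frac{5849}{4} - 28694 = - \frac{108927}{4}$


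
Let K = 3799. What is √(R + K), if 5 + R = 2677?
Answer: 3*√719 ≈ 80.443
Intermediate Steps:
R = 2672 (R = -5 + 2677 = 2672)
√(R + K) = √(2672 + 3799) = √6471 = 3*√719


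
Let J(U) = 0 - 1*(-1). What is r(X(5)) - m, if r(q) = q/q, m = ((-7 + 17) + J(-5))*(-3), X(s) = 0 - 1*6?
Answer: 34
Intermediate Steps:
J(U) = 1 (J(U) = 0 + 1 = 1)
X(s) = -6 (X(s) = 0 - 6 = -6)
m = -33 (m = ((-7 + 17) + 1)*(-3) = (10 + 1)*(-3) = 11*(-3) = -33)
r(q) = 1
r(X(5)) - m = 1 - 1*(-33) = 1 + 33 = 34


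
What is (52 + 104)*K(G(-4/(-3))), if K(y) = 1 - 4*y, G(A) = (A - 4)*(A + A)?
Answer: 13780/3 ≈ 4593.3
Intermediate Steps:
G(A) = 2*A*(-4 + A) (G(A) = (-4 + A)*(2*A) = 2*A*(-4 + A))
(52 + 104)*K(G(-4/(-3))) = (52 + 104)*(1 - 8*(-4/(-3))*(-4 - 4/(-3))) = 156*(1 - 8*(-4*(-1/3))*(-4 - 4*(-1/3))) = 156*(1 - 8*4*(-4 + 4/3)/3) = 156*(1 - 8*4*(-8)/(3*3)) = 156*(1 - 4*(-64/9)) = 156*(1 + 256/9) = 156*(265/9) = 13780/3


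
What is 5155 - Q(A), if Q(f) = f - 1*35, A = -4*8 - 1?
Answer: 5223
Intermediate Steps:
A = -33 (A = -32 - 1 = -33)
Q(f) = -35 + f (Q(f) = f - 35 = -35 + f)
5155 - Q(A) = 5155 - (-35 - 33) = 5155 - 1*(-68) = 5155 + 68 = 5223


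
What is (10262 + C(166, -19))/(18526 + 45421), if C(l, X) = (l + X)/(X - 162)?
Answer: 1857275/11574407 ≈ 0.16046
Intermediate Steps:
C(l, X) = (X + l)/(-162 + X)
(10262 + C(166, -19))/(18526 + 45421) = (10262 + (-19 + 166)/(-162 - 19))/(18526 + 45421) = (10262 + 147/(-181))/63947 = (10262 - 1/181*147)*(1/63947) = (10262 - 147/181)*(1/63947) = (1857275/181)*(1/63947) = 1857275/11574407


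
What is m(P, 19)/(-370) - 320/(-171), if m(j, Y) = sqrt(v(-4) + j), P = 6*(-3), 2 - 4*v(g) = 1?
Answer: 320/171 - I*sqrt(71)/740 ≈ 1.8713 - 0.011387*I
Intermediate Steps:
v(g) = 1/4 (v(g) = 1/2 - 1/4*1 = 1/2 - 1/4 = 1/4)
P = -18
m(j, Y) = sqrt(1/4 + j)
m(P, 19)/(-370) - 320/(-171) = (sqrt(1 + 4*(-18))/2)/(-370) - 320/(-171) = (sqrt(1 - 72)/2)*(-1/370) - 320*(-1/171) = (sqrt(-71)/2)*(-1/370) + 320/171 = ((I*sqrt(71))/2)*(-1/370) + 320/171 = (I*sqrt(71)/2)*(-1/370) + 320/171 = -I*sqrt(71)/740 + 320/171 = 320/171 - I*sqrt(71)/740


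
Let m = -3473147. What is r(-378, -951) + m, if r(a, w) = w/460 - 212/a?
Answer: -301955531159/86940 ≈ -3.4731e+6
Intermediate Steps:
r(a, w) = -212/a + w/460 (r(a, w) = w*(1/460) - 212/a = w/460 - 212/a = -212/a + w/460)
r(-378, -951) + m = (-212/(-378) + (1/460)*(-951)) - 3473147 = (-212*(-1/378) - 951/460) - 3473147 = (106/189 - 951/460) - 3473147 = -130979/86940 - 3473147 = -301955531159/86940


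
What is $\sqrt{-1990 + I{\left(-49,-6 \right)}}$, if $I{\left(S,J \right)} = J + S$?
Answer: $i \sqrt{2045} \approx 45.222 i$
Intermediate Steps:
$\sqrt{-1990 + I{\left(-49,-6 \right)}} = \sqrt{-1990 - 55} = \sqrt{-2045} = i \sqrt{2045}$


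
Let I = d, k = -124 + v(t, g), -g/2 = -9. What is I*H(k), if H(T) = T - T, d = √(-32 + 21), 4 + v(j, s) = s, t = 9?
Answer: 0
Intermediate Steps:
g = 18 (g = -2*(-9) = 18)
v(j, s) = -4 + s
d = I*√11 (d = √(-11) = I*√11 ≈ 3.3166*I)
k = -110 (k = -124 + (-4 + 18) = -124 + 14 = -110)
I = I*√11 ≈ 3.3166*I
H(T) = 0
I*H(k) = (I*√11)*0 = 0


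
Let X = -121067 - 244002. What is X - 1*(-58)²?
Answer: -368433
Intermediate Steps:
X = -365069
X - 1*(-58)² = -365069 - 1*(-58)² = -365069 - 1*3364 = -365069 - 3364 = -368433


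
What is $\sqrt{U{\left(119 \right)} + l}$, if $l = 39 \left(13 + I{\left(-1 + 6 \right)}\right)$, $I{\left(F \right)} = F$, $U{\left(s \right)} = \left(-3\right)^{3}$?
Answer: $15 \sqrt{3} \approx 25.981$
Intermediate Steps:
$U{\left(s \right)} = -27$
$l = 702$ ($l = 39 \left(13 + \left(-1 + 6\right)\right) = 39 \left(13 + 5\right) = 39 \cdot 18 = 702$)
$\sqrt{U{\left(119 \right)} + l} = \sqrt{-27 + 702} = \sqrt{675} = 15 \sqrt{3}$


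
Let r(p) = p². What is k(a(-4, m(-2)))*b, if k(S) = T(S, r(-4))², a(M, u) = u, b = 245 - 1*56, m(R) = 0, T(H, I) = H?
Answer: 0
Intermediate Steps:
b = 189 (b = 245 - 56 = 189)
k(S) = S²
k(a(-4, m(-2)))*b = 0²*189 = 0*189 = 0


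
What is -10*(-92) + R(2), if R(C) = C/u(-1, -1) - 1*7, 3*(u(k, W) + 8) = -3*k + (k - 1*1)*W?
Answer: 17341/19 ≈ 912.68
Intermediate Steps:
u(k, W) = -8 - k + W*(-1 + k)/3 (u(k, W) = -8 + (-3*k + (k - 1*1)*W)/3 = -8 + (-3*k + (k - 1)*W)/3 = -8 + (-3*k + (-1 + k)*W)/3 = -8 + (-3*k + W*(-1 + k))/3 = -8 + (-k + W*(-1 + k)/3) = -8 - k + W*(-1 + k)/3)
R(C) = -7 - 3*C/19 (R(C) = C/(-8 - 1*(-1) - 1/3*(-1) + (1/3)*(-1)*(-1)) - 1*7 = C/(-8 + 1 + 1/3 + 1/3) - 7 = C/(-19/3) - 7 = C*(-3/19) - 7 = -3*C/19 - 7 = -7 - 3*C/19)
-10*(-92) + R(2) = -10*(-92) + (-7 - 3/19*2) = 920 + (-7 - 6/19) = 920 - 139/19 = 17341/19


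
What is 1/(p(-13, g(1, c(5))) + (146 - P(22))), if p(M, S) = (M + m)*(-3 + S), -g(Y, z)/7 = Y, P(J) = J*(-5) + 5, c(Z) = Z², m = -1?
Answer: 1/391 ≈ 0.0025575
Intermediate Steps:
P(J) = 5 - 5*J (P(J) = -5*J + 5 = 5 - 5*J)
g(Y, z) = -7*Y
p(M, S) = (-1 + M)*(-3 + S) (p(M, S) = (M - 1)*(-3 + S) = (-1 + M)*(-3 + S))
1/(p(-13, g(1, c(5))) + (146 - P(22))) = 1/((3 - (-7) - 3*(-13) - (-91)) + (146 - (5 - 5*22))) = 1/((3 - 1*(-7) + 39 - 13*(-7)) + (146 - (5 - 110))) = 1/((3 + 7 + 39 + 91) + (146 - 1*(-105))) = 1/(140 + (146 + 105)) = 1/(140 + 251) = 1/391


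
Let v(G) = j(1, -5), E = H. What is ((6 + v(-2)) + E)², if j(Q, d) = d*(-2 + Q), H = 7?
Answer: 324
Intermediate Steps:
E = 7
v(G) = 5 (v(G) = -5*(-2 + 1) = -5*(-1) = 5)
((6 + v(-2)) + E)² = ((6 + 5) + 7)² = (11 + 7)² = 18² = 324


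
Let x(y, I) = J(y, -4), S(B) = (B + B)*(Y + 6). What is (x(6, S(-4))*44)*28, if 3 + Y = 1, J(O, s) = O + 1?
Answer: 8624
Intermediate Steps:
J(O, s) = 1 + O
Y = -2 (Y = -3 + 1 = -2)
S(B) = 8*B (S(B) = (B + B)*(-2 + 6) = (2*B)*4 = 8*B)
x(y, I) = 1 + y
(x(6, S(-4))*44)*28 = ((1 + 6)*44)*28 = (7*44)*28 = 308*28 = 8624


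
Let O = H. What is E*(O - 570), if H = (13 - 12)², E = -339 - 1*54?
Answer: 223617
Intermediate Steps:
E = -393 (E = -339 - 54 = -393)
H = 1 (H = 1² = 1)
O = 1
E*(O - 570) = -393*(1 - 570) = -393*(-569) = 223617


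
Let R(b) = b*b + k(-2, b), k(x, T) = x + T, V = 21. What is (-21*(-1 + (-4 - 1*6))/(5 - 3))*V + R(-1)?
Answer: 4847/2 ≈ 2423.5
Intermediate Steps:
k(x, T) = T + x
R(b) = -2 + b + b² (R(b) = b*b + (b - 2) = b² + (-2 + b) = -2 + b + b²)
(-21*(-1 + (-4 - 1*6))/(5 - 3))*V + R(-1) = -21*(-1 + (-4 - 1*6))/(5 - 3)*21 + (-2 - 1 + (-1)²) = -21*(-1 + (-4 - 6))/2*21 + (-2 - 1 + 1) = -21*(-1 - 10)/2*21 - 2 = -(-231)/2*21 - 2 = -21*(-11/2)*21 - 2 = (231/2)*21 - 2 = 4851/2 - 2 = 4847/2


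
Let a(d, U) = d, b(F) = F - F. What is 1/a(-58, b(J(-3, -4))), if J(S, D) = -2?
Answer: -1/58 ≈ -0.017241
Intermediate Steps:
b(F) = 0
1/a(-58, b(J(-3, -4))) = 1/(-58) = -1/58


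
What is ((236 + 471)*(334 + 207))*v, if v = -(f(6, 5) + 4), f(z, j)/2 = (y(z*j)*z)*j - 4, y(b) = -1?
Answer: 24479168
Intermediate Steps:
f(z, j) = -8 - 2*j*z (f(z, j) = 2*((-z)*j - 4) = 2*(-j*z - 4) = 2*(-4 - j*z) = -8 - 2*j*z)
v = 64 (v = -((-8 - 2*5*6) + 4) = -((-8 - 60) + 4) = -(-68 + 4) = -1*(-64) = 64)
((236 + 471)*(334 + 207))*v = ((236 + 471)*(334 + 207))*64 = (707*541)*64 = 382487*64 = 24479168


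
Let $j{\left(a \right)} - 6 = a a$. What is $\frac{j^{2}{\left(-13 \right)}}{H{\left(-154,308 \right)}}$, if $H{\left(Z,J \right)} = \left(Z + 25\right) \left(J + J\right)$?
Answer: $- \frac{4375}{11352} \approx -0.38539$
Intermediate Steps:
$j{\left(a \right)} = 6 + a^{2}$ ($j{\left(a \right)} = 6 + a a = 6 + a^{2}$)
$H{\left(Z,J \right)} = 2 J \left(25 + Z\right)$ ($H{\left(Z,J \right)} = \left(25 + Z\right) 2 J = 2 J \left(25 + Z\right)$)
$\frac{j^{2}{\left(-13 \right)}}{H{\left(-154,308 \right)}} = \frac{\left(6 + \left(-13\right)^{2}\right)^{2}}{2 \cdot 308 \left(25 - 154\right)} = \frac{\left(6 + 169\right)^{2}}{2 \cdot 308 \left(-129\right)} = \frac{175^{2}}{-79464} = 30625 \left(- \frac{1}{79464}\right) = - \frac{4375}{11352}$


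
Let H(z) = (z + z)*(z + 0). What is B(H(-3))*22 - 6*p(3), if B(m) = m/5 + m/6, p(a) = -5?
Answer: 876/5 ≈ 175.20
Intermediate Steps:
H(z) = 2*z² (H(z) = (2*z)*z = 2*z²)
B(m) = 11*m/30 (B(m) = m*(⅕) + m*(⅙) = m/5 + m/6 = 11*m/30)
B(H(-3))*22 - 6*p(3) = (11*(2*(-3)²)/30)*22 - 6*(-5) = (11*(2*9)/30)*22 + 30 = ((11/30)*18)*22 + 30 = (33/5)*22 + 30 = 726/5 + 30 = 876/5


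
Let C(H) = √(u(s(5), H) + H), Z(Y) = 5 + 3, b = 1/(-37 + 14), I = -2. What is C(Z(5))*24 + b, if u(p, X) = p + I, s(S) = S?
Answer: -1/23 + 24*√11 ≈ 79.556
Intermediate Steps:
b = -1/23 (b = 1/(-23) = -1/23 ≈ -0.043478)
Z(Y) = 8
u(p, X) = -2 + p (u(p, X) = p - 2 = -2 + p)
C(H) = √(3 + H) (C(H) = √((-2 + 5) + H) = √(3 + H))
C(Z(5))*24 + b = √(3 + 8)*24 - 1/23 = √11*24 - 1/23 = 24*√11 - 1/23 = -1/23 + 24*√11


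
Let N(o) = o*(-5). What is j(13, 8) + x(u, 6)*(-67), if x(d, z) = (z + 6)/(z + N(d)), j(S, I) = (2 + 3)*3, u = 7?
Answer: 1239/29 ≈ 42.724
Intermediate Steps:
N(o) = -5*o
j(S, I) = 15 (j(S, I) = 5*3 = 15)
x(d, z) = (6 + z)/(z - 5*d) (x(d, z) = (z + 6)/(z - 5*d) = (6 + z)/(z - 5*d))
j(13, 8) + x(u, 6)*(-67) = 15 + ((6 + 6)/(6 - 5*7))*(-67) = 15 + (12/(6 - 35))*(-67) = 15 + (12/(-29))*(-67) = 15 - 1/29*12*(-67) = 15 - 12/29*(-67) = 15 + 804/29 = 1239/29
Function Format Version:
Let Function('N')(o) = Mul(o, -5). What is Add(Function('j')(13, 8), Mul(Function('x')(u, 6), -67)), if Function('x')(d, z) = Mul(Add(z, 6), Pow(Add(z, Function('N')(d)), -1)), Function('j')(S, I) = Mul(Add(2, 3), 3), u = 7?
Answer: Rational(1239, 29) ≈ 42.724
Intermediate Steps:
Function('N')(o) = Mul(-5, o)
Function('j')(S, I) = 15 (Function('j')(S, I) = Mul(5, 3) = 15)
Function('x')(d, z) = Mul(Pow(Add(z, Mul(-5, d)), -1), Add(6, z)) (Function('x')(d, z) = Mul(Add(z, 6), Pow(Add(z, Mul(-5, d)), -1)) = Mul(Add(6, z), Pow(Add(z, Mul(-5, d)), -1)) = Mul(Pow(Add(z, Mul(-5, d)), -1), Add(6, z)))
Add(Function('j')(13, 8), Mul(Function('x')(u, 6), -67)) = Add(15, Mul(Mul(Pow(Add(6, Mul(-5, 7)), -1), Add(6, 6)), -67)) = Add(15, Mul(Mul(Pow(Add(6, -35), -1), 12), -67)) = Add(15, Mul(Mul(Pow(-29, -1), 12), -67)) = Add(15, Mul(Mul(Rational(-1, 29), 12), -67)) = Add(15, Mul(Rational(-12, 29), -67)) = Add(15, Rational(804, 29)) = Rational(1239, 29)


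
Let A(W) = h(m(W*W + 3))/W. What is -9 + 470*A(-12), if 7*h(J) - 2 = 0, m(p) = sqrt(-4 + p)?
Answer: -424/21 ≈ -20.190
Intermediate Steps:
h(J) = 2/7 (h(J) = 2/7 + (1/7)*0 = 2/7 + 0 = 2/7)
A(W) = 2/(7*W)
-9 + 470*A(-12) = -9 + 470*((2/7)/(-12)) = -9 + 470*((2/7)*(-1/12)) = -9 + 470*(-1/42) = -9 - 235/21 = -424/21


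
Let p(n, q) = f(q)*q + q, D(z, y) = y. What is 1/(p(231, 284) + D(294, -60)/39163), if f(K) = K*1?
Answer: 39163/3169853160 ≈ 1.2355e-5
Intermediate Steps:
f(K) = K
p(n, q) = q + q² (p(n, q) = q*q + q = q² + q = q + q²)
1/(p(231, 284) + D(294, -60)/39163) = 1/(284*(1 + 284) - 60/39163) = 1/(284*285 - 60*1/39163) = 1/(80940 - 60/39163) = 1/(3169853160/39163) = 39163/3169853160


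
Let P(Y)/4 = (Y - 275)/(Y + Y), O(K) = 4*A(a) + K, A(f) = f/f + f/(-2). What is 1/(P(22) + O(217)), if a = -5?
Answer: 1/208 ≈ 0.0048077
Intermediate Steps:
A(f) = 1 - f/2 (A(f) = 1 + f*(-½) = 1 - f/2)
O(K) = 14 + K (O(K) = 4*(1 - ½*(-5)) + K = 4*(1 + 5/2) + K = 4*(7/2) + K = 14 + K)
P(Y) = 2*(-275 + Y)/Y (P(Y) = 4*((Y - 275)/(Y + Y)) = 4*((-275 + Y)/((2*Y))) = 4*((-275 + Y)*(1/(2*Y))) = 4*((-275 + Y)/(2*Y)) = 2*(-275 + Y)/Y)
1/(P(22) + O(217)) = 1/((2 - 550/22) + (14 + 217)) = 1/((2 - 550*1/22) + 231) = 1/((2 - 25) + 231) = 1/(-23 + 231) = 1/208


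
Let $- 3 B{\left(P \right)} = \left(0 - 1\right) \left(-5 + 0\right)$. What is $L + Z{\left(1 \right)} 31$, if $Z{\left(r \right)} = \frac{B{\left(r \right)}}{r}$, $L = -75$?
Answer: $- \frac{380}{3} \approx -126.67$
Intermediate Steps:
$B{\left(P \right)} = - \frac{5}{3}$ ($B{\left(P \right)} = - \frac{\left(0 - 1\right) \left(-5 + 0\right)}{3} = - \frac{\left(-1\right) \left(-5\right)}{3} = \left(- \frac{1}{3}\right) 5 = - \frac{5}{3}$)
$Z{\left(r \right)} = - \frac{5}{3 r}$
$L + Z{\left(1 \right)} 31 = -75 + - \frac{5}{3 \cdot 1} \cdot 31 = -75 + \left(- \frac{5}{3}\right) 1 \cdot 31 = -75 - \frac{155}{3} = - \frac{380}{3}$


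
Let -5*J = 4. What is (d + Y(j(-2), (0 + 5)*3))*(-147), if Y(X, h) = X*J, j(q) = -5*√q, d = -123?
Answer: 18081 - 588*I*√2 ≈ 18081.0 - 831.56*I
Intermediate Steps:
J = -⅘ (J = -⅕*4 = -⅘ ≈ -0.80000)
Y(X, h) = -4*X/5 (Y(X, h) = X*(-⅘) = -4*X/5)
(d + Y(j(-2), (0 + 5)*3))*(-147) = (-123 - (-4)*√(-2))*(-147) = (-123 - (-4)*I*√2)*(-147) = (-123 + 4*I*√2)*(-147) = 18081 - 588*I*√2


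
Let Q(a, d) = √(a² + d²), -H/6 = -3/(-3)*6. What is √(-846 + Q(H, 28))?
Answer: √(-846 + 4*√130) ≈ 28.291*I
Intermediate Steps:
H = -36 (H = -6*(-3/(-3))*6 = -6*(-3*(-⅓))*6 = -6*6 = -36)
√(-846 + Q(H, 28)) = √(-846 + √((-36)² + 28²)) = √(-846 + √(1296 + 784)) = √(-846 + √2080) = √(-846 + 4*√130)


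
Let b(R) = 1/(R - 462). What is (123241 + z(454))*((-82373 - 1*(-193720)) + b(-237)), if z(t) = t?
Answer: 9627373824640/699 ≈ 1.3773e+10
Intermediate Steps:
b(R) = 1/(-462 + R)
(123241 + z(454))*((-82373 - 1*(-193720)) + b(-237)) = (123241 + 454)*((-82373 - 1*(-193720)) + 1/(-462 - 237)) = 123695*((-82373 + 193720) + 1/(-699)) = 123695*(111347 - 1/699) = 123695*(77831552/699) = 9627373824640/699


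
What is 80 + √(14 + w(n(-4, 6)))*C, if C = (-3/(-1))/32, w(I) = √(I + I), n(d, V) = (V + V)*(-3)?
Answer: 80 + 3*√(14 + 6*I*√2)/32 ≈ 80.365 + 0.10207*I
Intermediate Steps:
n(d, V) = -6*V (n(d, V) = (2*V)*(-3) = -6*V)
w(I) = √2*√I (w(I) = √(2*I) = √2*√I)
C = 3/32 (C = (-3*(-1))/32 = (1/32)*3 = 3/32 ≈ 0.093750)
80 + √(14 + w(n(-4, 6)))*C = 80 + √(14 + √2*√(-6*6))*(3/32) = 80 + √(14 + √2*√(-36))*(3/32) = 80 + √(14 + √2*(6*I))*(3/32) = 80 + √(14 + 6*I*√2)*(3/32) = 80 + 3*√(14 + 6*I*√2)/32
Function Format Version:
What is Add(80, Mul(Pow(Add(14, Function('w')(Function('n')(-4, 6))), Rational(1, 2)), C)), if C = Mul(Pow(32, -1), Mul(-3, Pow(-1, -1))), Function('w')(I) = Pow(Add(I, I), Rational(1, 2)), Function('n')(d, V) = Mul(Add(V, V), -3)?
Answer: Add(80, Mul(Rational(3, 32), Pow(Add(14, Mul(6, I, Pow(2, Rational(1, 2)))), Rational(1, 2)))) ≈ Add(80.365, Mul(0.10207, I))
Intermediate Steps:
Function('n')(d, V) = Mul(-6, V) (Function('n')(d, V) = Mul(Mul(2, V), -3) = Mul(-6, V))
Function('w')(I) = Mul(Pow(2, Rational(1, 2)), Pow(I, Rational(1, 2))) (Function('w')(I) = Pow(Mul(2, I), Rational(1, 2)) = Mul(Pow(2, Rational(1, 2)), Pow(I, Rational(1, 2))))
C = Rational(3, 32) (C = Mul(Rational(1, 32), Mul(-3, -1)) = Mul(Rational(1, 32), 3) = Rational(3, 32) ≈ 0.093750)
Add(80, Mul(Pow(Add(14, Function('w')(Function('n')(-4, 6))), Rational(1, 2)), C)) = Add(80, Mul(Pow(Add(14, Mul(Pow(2, Rational(1, 2)), Pow(Mul(-6, 6), Rational(1, 2)))), Rational(1, 2)), Rational(3, 32))) = Add(80, Mul(Pow(Add(14, Mul(Pow(2, Rational(1, 2)), Pow(-36, Rational(1, 2)))), Rational(1, 2)), Rational(3, 32))) = Add(80, Mul(Pow(Add(14, Mul(Pow(2, Rational(1, 2)), Mul(6, I))), Rational(1, 2)), Rational(3, 32))) = Add(80, Mul(Pow(Add(14, Mul(6, I, Pow(2, Rational(1, 2)))), Rational(1, 2)), Rational(3, 32))) = Add(80, Mul(Rational(3, 32), Pow(Add(14, Mul(6, I, Pow(2, Rational(1, 2)))), Rational(1, 2))))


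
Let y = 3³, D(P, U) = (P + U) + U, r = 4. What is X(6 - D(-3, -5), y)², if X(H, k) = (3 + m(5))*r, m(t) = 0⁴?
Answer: 144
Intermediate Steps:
m(t) = 0
D(P, U) = P + 2*U
y = 27
X(H, k) = 12 (X(H, k) = (3 + 0)*4 = 3*4 = 12)
X(6 - D(-3, -5), y)² = 12² = 144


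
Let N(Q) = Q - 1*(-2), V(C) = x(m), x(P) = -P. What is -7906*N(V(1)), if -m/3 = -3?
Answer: 55342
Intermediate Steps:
m = 9 (m = -3*(-3) = 9)
V(C) = -9 (V(C) = -1*9 = -9)
N(Q) = 2 + Q (N(Q) = Q + 2 = 2 + Q)
-7906*N(V(1)) = -7906*(2 - 9) = -7906*(-7) = 55342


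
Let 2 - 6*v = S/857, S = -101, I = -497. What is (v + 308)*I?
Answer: -262672949/1714 ≈ -1.5325e+5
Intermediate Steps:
v = 605/1714 (v = 1/3 - (-101)/(6*857) = 1/3 - 1/6*(-101/857) = 1/3 + 101/5142 = 605/1714 ≈ 0.35298)
(v + 308)*I = (605/1714 + 308)*(-497) = (528517/1714)*(-497) = -262672949/1714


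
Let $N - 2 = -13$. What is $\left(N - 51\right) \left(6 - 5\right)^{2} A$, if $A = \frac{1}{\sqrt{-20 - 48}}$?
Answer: $\frac{31 i \sqrt{17}}{17} \approx 7.5186 i$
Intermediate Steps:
$N = -11$ ($N = 2 - 13 = -11$)
$A = - \frac{i \sqrt{17}}{34}$ ($A = \frac{1}{\sqrt{-68}} = \frac{1}{2 i \sqrt{17}} = - \frac{i \sqrt{17}}{34} \approx - 0.12127 i$)
$\left(N - 51\right) \left(6 - 5\right)^{2} A = \left(-11 - 51\right) \left(6 - 5\right)^{2} \left(- \frac{i \sqrt{17}}{34}\right) = \left(-11 - 51\right) 1^{2} \left(- \frac{i \sqrt{17}}{34}\right) = \left(-62\right) 1 \left(- \frac{i \sqrt{17}}{34}\right) = - 62 \left(- \frac{i \sqrt{17}}{34}\right) = \frac{31 i \sqrt{17}}{17}$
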